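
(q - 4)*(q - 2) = q^2 - 6*q + 8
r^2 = r^2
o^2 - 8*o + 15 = (o - 5)*(o - 3)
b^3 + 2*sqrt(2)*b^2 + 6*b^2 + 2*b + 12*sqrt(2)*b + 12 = (b + 6)*(b + sqrt(2))^2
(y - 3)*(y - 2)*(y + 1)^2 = y^4 - 3*y^3 - 3*y^2 + 7*y + 6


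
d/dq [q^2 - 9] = 2*q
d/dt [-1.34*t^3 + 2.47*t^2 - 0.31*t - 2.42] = -4.02*t^2 + 4.94*t - 0.31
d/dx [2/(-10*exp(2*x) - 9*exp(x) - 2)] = (40*exp(x) + 18)*exp(x)/(10*exp(2*x) + 9*exp(x) + 2)^2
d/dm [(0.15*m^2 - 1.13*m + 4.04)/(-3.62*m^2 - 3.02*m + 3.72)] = (-4.5436*m^2 + 30.3656*m + 7.9972)/(13.1044*m^4 + 21.8648*m^3 - 17.8124*m^2 - 22.4688*m + 13.8384)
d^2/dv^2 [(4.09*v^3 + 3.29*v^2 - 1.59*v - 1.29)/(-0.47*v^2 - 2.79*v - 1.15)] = (8.88178419700125e-16*v^5 - 7.105427357601e-15*v^4 - 49.921832*v^3 - 66.357354*v^2 - 27.461058*v - 0.216591999999999)/(0.103823*v^6 + 1.848933*v^5 + 11.737686*v^4 + 30.765609*v^3 + 28.71987*v^2 + 11.069325*v + 1.520875)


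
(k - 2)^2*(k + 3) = k^3 - k^2 - 8*k + 12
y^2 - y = y*(y - 1)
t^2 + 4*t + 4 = (t + 2)^2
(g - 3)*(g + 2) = g^2 - g - 6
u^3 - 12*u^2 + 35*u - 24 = (u - 8)*(u - 3)*(u - 1)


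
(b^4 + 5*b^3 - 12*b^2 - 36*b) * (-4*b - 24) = -4*b^5 - 44*b^4 - 72*b^3 + 432*b^2 + 864*b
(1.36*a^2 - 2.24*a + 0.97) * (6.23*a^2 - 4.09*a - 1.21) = 8.4728*a^4 - 19.5176*a^3 + 13.5591*a^2 - 1.2569*a - 1.1737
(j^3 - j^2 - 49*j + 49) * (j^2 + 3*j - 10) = j^5 + 2*j^4 - 62*j^3 - 88*j^2 + 637*j - 490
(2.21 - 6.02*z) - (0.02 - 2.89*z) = 2.19 - 3.13*z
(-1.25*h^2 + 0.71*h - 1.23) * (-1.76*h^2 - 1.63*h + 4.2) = 2.2*h^4 + 0.7879*h^3 - 4.2425*h^2 + 4.9869*h - 5.166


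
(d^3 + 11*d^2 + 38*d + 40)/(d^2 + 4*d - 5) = (d^2 + 6*d + 8)/(d - 1)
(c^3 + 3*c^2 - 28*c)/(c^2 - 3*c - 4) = c*(c + 7)/(c + 1)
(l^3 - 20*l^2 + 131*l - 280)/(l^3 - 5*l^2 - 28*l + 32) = (l^2 - 12*l + 35)/(l^2 + 3*l - 4)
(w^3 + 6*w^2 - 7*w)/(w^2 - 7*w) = (w^2 + 6*w - 7)/(w - 7)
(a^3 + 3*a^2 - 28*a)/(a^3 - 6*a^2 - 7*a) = (-a^2 - 3*a + 28)/(-a^2 + 6*a + 7)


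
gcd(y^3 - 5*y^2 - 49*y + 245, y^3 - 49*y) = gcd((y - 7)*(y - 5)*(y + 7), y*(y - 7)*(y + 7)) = y^2 - 49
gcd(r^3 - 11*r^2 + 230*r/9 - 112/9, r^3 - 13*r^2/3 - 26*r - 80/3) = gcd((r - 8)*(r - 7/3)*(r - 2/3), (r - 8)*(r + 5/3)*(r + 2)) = r - 8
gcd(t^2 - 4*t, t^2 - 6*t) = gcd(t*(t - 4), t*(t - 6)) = t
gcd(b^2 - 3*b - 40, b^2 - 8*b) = b - 8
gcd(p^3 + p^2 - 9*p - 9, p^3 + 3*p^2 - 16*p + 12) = 1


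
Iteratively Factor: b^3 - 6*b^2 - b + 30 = (b - 3)*(b^2 - 3*b - 10) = (b - 3)*(b + 2)*(b - 5)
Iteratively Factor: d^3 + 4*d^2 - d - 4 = (d + 4)*(d^2 - 1) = (d - 1)*(d + 4)*(d + 1)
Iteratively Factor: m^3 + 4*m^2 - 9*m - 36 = (m + 3)*(m^2 + m - 12) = (m - 3)*(m + 3)*(m + 4)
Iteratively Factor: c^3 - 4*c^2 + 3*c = (c)*(c^2 - 4*c + 3) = c*(c - 3)*(c - 1)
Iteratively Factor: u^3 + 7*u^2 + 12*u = (u + 3)*(u^2 + 4*u) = (u + 3)*(u + 4)*(u)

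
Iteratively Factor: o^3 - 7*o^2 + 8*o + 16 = (o + 1)*(o^2 - 8*o + 16) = (o - 4)*(o + 1)*(o - 4)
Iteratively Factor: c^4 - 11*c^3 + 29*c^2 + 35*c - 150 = (c + 2)*(c^3 - 13*c^2 + 55*c - 75) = (c - 3)*(c + 2)*(c^2 - 10*c + 25) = (c - 5)*(c - 3)*(c + 2)*(c - 5)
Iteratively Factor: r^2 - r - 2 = (r - 2)*(r + 1)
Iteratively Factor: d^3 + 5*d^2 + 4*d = (d + 4)*(d^2 + d) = (d + 1)*(d + 4)*(d)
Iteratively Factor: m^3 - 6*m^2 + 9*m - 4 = (m - 1)*(m^2 - 5*m + 4) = (m - 1)^2*(m - 4)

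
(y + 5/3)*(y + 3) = y^2 + 14*y/3 + 5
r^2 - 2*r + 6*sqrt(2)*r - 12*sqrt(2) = (r - 2)*(r + 6*sqrt(2))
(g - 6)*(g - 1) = g^2 - 7*g + 6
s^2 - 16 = (s - 4)*(s + 4)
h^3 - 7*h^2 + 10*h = h*(h - 5)*(h - 2)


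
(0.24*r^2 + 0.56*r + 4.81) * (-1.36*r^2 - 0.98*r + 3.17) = -0.3264*r^4 - 0.9968*r^3 - 6.3296*r^2 - 2.9386*r + 15.2477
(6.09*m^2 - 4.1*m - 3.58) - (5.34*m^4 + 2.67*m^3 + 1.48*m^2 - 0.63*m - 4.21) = -5.34*m^4 - 2.67*m^3 + 4.61*m^2 - 3.47*m + 0.63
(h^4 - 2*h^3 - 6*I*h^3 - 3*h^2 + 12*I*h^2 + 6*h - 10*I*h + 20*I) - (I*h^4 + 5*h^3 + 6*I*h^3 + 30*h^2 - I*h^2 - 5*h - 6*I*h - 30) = h^4 - I*h^4 - 7*h^3 - 12*I*h^3 - 33*h^2 + 13*I*h^2 + 11*h - 4*I*h + 30 + 20*I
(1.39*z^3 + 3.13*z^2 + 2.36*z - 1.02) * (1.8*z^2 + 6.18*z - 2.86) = 2.502*z^5 + 14.2242*z^4 + 19.616*z^3 + 3.797*z^2 - 13.0532*z + 2.9172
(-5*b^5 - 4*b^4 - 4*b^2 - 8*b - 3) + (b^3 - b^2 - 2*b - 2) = -5*b^5 - 4*b^4 + b^3 - 5*b^2 - 10*b - 5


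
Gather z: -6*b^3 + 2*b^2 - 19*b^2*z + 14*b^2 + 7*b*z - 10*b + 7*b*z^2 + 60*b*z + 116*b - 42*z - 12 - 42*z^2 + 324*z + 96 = -6*b^3 + 16*b^2 + 106*b + z^2*(7*b - 42) + z*(-19*b^2 + 67*b + 282) + 84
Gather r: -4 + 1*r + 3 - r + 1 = 0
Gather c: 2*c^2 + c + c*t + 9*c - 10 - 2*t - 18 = 2*c^2 + c*(t + 10) - 2*t - 28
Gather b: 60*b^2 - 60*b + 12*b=60*b^2 - 48*b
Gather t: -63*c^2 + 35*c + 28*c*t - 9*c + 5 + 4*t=-63*c^2 + 26*c + t*(28*c + 4) + 5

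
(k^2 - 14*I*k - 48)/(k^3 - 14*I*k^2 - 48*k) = 1/k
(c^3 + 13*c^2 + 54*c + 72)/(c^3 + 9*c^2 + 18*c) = (c + 4)/c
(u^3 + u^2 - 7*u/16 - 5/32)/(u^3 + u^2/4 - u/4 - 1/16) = (4*u + 5)/(2*(2*u + 1))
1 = 1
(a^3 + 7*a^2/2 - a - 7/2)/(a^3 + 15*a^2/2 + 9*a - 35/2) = (a + 1)/(a + 5)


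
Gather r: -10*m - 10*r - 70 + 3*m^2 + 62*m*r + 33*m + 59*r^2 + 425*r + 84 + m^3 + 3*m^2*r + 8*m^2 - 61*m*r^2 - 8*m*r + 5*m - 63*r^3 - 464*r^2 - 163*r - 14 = m^3 + 11*m^2 + 28*m - 63*r^3 + r^2*(-61*m - 405) + r*(3*m^2 + 54*m + 252)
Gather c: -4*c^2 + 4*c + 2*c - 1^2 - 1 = -4*c^2 + 6*c - 2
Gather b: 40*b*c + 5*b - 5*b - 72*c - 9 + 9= 40*b*c - 72*c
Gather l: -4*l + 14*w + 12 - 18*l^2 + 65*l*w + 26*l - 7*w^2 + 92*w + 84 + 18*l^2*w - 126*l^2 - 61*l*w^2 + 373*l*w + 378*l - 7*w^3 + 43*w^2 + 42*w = l^2*(18*w - 144) + l*(-61*w^2 + 438*w + 400) - 7*w^3 + 36*w^2 + 148*w + 96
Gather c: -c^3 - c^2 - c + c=-c^3 - c^2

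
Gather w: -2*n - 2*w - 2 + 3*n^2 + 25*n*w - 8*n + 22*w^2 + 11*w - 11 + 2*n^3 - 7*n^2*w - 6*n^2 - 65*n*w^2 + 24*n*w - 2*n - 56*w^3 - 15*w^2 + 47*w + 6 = 2*n^3 - 3*n^2 - 12*n - 56*w^3 + w^2*(7 - 65*n) + w*(-7*n^2 + 49*n + 56) - 7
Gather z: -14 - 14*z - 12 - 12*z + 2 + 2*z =-24*z - 24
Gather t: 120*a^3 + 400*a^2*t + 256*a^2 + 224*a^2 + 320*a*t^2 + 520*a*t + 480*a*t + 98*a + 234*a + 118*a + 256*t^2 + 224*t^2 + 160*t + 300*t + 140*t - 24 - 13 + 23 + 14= 120*a^3 + 480*a^2 + 450*a + t^2*(320*a + 480) + t*(400*a^2 + 1000*a + 600)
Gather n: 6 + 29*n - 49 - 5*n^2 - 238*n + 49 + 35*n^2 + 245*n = 30*n^2 + 36*n + 6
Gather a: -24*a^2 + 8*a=-24*a^2 + 8*a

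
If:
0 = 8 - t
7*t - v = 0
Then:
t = 8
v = 56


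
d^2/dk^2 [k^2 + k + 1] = 2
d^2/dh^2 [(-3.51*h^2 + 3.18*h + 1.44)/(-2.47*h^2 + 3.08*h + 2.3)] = (-2.8421709430404e-14*h^4 + 14.603628*h^3 + 66.930084*h^2 - 42.663816*h + 38.507928)/(15.069223*h^6 - 56.372316*h^5 + 28.198014*h^4 + 75.766768*h^3 - 26.25726*h^2 - 48.8796*h - 12.167)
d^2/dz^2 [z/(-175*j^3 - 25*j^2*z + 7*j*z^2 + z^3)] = 2*(-z*(-25*j^2 + 14*j*z + 3*z^2)^2 + (25*j^2 - 14*j*z - 3*z^2 - z*(7*j + 3*z))*(175*j^3 + 25*j^2*z - 7*j*z^2 - z^3))/(175*j^3 + 25*j^2*z - 7*j*z^2 - z^3)^3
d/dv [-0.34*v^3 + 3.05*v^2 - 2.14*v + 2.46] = -1.02*v^2 + 6.1*v - 2.14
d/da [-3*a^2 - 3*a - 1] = -6*a - 3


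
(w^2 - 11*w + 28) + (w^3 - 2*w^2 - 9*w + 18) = w^3 - w^2 - 20*w + 46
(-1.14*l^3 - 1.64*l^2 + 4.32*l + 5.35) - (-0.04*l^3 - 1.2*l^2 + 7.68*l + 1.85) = -1.1*l^3 - 0.44*l^2 - 3.36*l + 3.5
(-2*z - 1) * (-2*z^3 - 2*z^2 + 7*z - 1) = 4*z^4 + 6*z^3 - 12*z^2 - 5*z + 1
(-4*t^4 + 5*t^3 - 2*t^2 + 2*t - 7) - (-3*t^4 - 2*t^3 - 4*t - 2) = -t^4 + 7*t^3 - 2*t^2 + 6*t - 5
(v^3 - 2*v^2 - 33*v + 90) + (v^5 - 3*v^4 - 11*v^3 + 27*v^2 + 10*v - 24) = v^5 - 3*v^4 - 10*v^3 + 25*v^2 - 23*v + 66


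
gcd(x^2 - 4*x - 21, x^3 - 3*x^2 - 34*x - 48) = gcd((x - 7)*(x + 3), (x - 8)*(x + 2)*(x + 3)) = x + 3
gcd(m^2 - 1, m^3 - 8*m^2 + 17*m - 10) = m - 1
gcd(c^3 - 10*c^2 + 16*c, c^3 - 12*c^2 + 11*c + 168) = c - 8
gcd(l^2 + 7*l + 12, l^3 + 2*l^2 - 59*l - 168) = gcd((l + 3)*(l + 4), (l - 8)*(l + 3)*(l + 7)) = l + 3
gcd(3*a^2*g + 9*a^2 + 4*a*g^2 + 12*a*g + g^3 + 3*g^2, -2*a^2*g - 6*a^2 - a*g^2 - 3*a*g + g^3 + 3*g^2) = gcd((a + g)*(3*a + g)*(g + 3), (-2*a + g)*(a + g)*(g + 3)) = a*g + 3*a + g^2 + 3*g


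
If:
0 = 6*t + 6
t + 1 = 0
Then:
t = -1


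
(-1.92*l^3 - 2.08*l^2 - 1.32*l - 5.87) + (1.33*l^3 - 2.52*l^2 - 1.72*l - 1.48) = -0.59*l^3 - 4.6*l^2 - 3.04*l - 7.35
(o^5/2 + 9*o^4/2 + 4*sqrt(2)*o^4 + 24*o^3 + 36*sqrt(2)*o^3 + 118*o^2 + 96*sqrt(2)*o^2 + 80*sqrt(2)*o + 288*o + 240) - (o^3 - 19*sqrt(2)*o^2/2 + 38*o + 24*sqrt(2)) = o^5/2 + 9*o^4/2 + 4*sqrt(2)*o^4 + 23*o^3 + 36*sqrt(2)*o^3 + 118*o^2 + 211*sqrt(2)*o^2/2 + 80*sqrt(2)*o + 250*o - 24*sqrt(2) + 240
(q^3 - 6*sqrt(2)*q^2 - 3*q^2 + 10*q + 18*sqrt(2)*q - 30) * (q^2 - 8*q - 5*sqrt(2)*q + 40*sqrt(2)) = q^5 - 11*sqrt(2)*q^4 - 11*q^4 + 94*q^3 + 121*sqrt(2)*q^3 - 770*q^2 - 314*sqrt(2)*q^2 + 550*sqrt(2)*q + 1680*q - 1200*sqrt(2)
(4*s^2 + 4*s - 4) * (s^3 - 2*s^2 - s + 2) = 4*s^5 - 4*s^4 - 16*s^3 + 12*s^2 + 12*s - 8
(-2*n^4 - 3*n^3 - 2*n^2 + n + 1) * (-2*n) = 4*n^5 + 6*n^4 + 4*n^3 - 2*n^2 - 2*n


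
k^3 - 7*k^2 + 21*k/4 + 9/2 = (k - 6)*(k - 3/2)*(k + 1/2)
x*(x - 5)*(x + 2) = x^3 - 3*x^2 - 10*x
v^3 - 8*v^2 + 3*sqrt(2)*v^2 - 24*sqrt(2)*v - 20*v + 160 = (v - 8)*(v - 2*sqrt(2))*(v + 5*sqrt(2))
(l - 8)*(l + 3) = l^2 - 5*l - 24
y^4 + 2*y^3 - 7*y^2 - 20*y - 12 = (y - 3)*(y + 1)*(y + 2)^2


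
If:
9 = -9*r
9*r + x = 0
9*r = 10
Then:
No Solution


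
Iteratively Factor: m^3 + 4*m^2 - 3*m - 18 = (m + 3)*(m^2 + m - 6) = (m - 2)*(m + 3)*(m + 3)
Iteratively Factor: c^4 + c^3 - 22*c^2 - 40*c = (c)*(c^3 + c^2 - 22*c - 40) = c*(c - 5)*(c^2 + 6*c + 8) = c*(c - 5)*(c + 2)*(c + 4)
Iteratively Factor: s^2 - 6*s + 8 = (s - 4)*(s - 2)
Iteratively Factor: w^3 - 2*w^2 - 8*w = (w)*(w^2 - 2*w - 8) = w*(w + 2)*(w - 4)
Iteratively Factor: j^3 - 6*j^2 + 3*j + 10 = (j - 5)*(j^2 - j - 2) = (j - 5)*(j - 2)*(j + 1)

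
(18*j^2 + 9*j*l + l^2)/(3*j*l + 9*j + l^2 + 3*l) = (6*j + l)/(l + 3)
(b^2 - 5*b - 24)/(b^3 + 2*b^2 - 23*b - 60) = (b - 8)/(b^2 - b - 20)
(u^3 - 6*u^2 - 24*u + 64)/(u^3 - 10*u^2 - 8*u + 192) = (u - 2)/(u - 6)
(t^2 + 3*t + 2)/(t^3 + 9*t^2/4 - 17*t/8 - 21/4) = 8*(t + 1)/(8*t^2 + 2*t - 21)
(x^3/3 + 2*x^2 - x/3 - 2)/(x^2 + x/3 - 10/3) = (x^3 + 6*x^2 - x - 6)/(3*x^2 + x - 10)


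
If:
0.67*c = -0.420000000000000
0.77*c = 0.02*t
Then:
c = -0.63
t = -24.13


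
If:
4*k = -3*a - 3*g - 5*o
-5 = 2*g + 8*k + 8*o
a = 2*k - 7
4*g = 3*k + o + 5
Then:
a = 2/3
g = 17/6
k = 23/6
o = -31/6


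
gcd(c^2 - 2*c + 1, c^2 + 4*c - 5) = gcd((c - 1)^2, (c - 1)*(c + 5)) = c - 1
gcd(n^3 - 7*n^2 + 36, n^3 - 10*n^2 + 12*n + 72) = n^2 - 4*n - 12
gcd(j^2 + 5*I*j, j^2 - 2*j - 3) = 1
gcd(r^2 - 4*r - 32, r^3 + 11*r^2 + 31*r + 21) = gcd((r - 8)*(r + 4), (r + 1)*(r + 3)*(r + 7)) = 1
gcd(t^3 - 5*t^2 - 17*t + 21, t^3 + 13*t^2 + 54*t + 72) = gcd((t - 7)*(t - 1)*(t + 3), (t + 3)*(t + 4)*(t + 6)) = t + 3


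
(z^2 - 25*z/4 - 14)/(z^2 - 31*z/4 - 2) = (4*z + 7)/(4*z + 1)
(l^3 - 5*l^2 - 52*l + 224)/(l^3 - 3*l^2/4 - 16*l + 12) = 4*(l^2 - l - 56)/(4*l^2 + 13*l - 12)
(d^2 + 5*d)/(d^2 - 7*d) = (d + 5)/(d - 7)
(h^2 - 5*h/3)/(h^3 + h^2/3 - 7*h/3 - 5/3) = h/(h^2 + 2*h + 1)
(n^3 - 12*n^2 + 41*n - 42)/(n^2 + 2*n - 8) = (n^2 - 10*n + 21)/(n + 4)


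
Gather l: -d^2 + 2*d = -d^2 + 2*d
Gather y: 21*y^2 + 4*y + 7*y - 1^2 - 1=21*y^2 + 11*y - 2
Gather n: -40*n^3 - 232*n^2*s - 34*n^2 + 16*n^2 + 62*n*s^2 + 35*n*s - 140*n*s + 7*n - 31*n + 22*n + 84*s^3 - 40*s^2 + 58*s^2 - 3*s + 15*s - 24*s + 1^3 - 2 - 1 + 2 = -40*n^3 + n^2*(-232*s - 18) + n*(62*s^2 - 105*s - 2) + 84*s^3 + 18*s^2 - 12*s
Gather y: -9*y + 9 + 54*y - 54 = 45*y - 45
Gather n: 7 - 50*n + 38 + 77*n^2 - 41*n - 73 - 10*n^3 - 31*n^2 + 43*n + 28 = -10*n^3 + 46*n^2 - 48*n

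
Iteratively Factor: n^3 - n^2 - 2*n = (n - 2)*(n^2 + n) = n*(n - 2)*(n + 1)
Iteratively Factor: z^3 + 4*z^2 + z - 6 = (z - 1)*(z^2 + 5*z + 6) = (z - 1)*(z + 3)*(z + 2)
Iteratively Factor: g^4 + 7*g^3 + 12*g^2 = (g)*(g^3 + 7*g^2 + 12*g) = g^2*(g^2 + 7*g + 12) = g^2*(g + 4)*(g + 3)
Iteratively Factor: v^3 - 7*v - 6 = (v - 3)*(v^2 + 3*v + 2) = (v - 3)*(v + 1)*(v + 2)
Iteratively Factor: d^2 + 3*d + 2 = (d + 2)*(d + 1)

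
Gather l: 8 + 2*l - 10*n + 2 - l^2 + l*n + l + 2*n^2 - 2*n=-l^2 + l*(n + 3) + 2*n^2 - 12*n + 10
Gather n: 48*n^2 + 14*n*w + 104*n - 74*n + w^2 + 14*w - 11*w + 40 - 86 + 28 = 48*n^2 + n*(14*w + 30) + w^2 + 3*w - 18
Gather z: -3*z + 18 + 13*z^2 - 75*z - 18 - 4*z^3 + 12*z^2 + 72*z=-4*z^3 + 25*z^2 - 6*z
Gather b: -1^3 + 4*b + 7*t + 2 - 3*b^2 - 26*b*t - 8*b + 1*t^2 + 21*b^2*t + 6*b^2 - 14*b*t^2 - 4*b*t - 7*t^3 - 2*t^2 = b^2*(21*t + 3) + b*(-14*t^2 - 30*t - 4) - 7*t^3 - t^2 + 7*t + 1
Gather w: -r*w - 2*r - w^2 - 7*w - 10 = -2*r - w^2 + w*(-r - 7) - 10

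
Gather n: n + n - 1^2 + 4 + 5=2*n + 8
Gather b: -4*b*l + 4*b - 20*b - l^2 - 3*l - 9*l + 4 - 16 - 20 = b*(-4*l - 16) - l^2 - 12*l - 32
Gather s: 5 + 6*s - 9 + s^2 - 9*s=s^2 - 3*s - 4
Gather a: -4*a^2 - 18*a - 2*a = -4*a^2 - 20*a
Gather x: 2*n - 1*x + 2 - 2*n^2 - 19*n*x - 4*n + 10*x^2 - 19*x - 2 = -2*n^2 - 2*n + 10*x^2 + x*(-19*n - 20)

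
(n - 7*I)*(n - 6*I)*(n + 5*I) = n^3 - 8*I*n^2 + 23*n - 210*I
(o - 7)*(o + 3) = o^2 - 4*o - 21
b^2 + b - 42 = (b - 6)*(b + 7)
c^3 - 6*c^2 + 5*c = c*(c - 5)*(c - 1)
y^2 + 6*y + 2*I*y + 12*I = (y + 6)*(y + 2*I)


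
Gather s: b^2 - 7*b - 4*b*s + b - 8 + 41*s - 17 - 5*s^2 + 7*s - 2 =b^2 - 6*b - 5*s^2 + s*(48 - 4*b) - 27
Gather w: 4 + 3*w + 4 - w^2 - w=-w^2 + 2*w + 8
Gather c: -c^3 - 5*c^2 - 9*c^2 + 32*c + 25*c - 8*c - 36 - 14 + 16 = -c^3 - 14*c^2 + 49*c - 34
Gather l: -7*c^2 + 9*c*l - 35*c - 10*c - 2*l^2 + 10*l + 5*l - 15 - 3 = -7*c^2 - 45*c - 2*l^2 + l*(9*c + 15) - 18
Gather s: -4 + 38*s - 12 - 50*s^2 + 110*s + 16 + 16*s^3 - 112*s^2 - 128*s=16*s^3 - 162*s^2 + 20*s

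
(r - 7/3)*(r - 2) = r^2 - 13*r/3 + 14/3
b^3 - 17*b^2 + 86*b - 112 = (b - 8)*(b - 7)*(b - 2)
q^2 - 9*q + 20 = (q - 5)*(q - 4)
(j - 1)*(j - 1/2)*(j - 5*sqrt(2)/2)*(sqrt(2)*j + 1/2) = sqrt(2)*j^4 - 9*j^3/2 - 3*sqrt(2)*j^3/2 - 3*sqrt(2)*j^2/4 + 27*j^2/4 - 9*j/4 + 15*sqrt(2)*j/8 - 5*sqrt(2)/8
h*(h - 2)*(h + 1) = h^3 - h^2 - 2*h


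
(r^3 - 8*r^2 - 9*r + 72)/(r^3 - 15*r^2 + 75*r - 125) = (r^3 - 8*r^2 - 9*r + 72)/(r^3 - 15*r^2 + 75*r - 125)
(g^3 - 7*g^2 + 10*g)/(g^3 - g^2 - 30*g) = (-g^2 + 7*g - 10)/(-g^2 + g + 30)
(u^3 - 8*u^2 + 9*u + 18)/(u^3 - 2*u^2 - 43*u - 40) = (u^2 - 9*u + 18)/(u^2 - 3*u - 40)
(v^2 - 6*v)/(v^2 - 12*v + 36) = v/(v - 6)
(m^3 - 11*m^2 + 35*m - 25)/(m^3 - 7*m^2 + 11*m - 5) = (m - 5)/(m - 1)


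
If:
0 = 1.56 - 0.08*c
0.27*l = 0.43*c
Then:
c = 19.50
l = 31.06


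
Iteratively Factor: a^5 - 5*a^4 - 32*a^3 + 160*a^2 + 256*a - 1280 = (a + 4)*(a^4 - 9*a^3 + 4*a^2 + 144*a - 320) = (a + 4)^2*(a^3 - 13*a^2 + 56*a - 80) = (a - 4)*(a + 4)^2*(a^2 - 9*a + 20) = (a - 4)^2*(a + 4)^2*(a - 5)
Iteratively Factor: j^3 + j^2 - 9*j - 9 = (j + 3)*(j^2 - 2*j - 3) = (j + 1)*(j + 3)*(j - 3)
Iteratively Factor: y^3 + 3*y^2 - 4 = (y - 1)*(y^2 + 4*y + 4) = (y - 1)*(y + 2)*(y + 2)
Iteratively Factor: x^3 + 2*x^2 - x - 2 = (x - 1)*(x^2 + 3*x + 2) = (x - 1)*(x + 1)*(x + 2)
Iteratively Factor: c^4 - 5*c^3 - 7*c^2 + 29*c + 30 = (c - 3)*(c^3 - 2*c^2 - 13*c - 10) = (c - 3)*(c + 1)*(c^2 - 3*c - 10) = (c - 3)*(c + 1)*(c + 2)*(c - 5)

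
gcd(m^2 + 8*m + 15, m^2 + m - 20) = m + 5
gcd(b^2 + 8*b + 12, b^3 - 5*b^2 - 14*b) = b + 2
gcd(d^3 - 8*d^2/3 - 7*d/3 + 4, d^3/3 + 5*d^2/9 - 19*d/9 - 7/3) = 1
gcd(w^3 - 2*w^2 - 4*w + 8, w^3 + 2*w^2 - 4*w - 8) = w^2 - 4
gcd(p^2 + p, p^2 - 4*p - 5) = p + 1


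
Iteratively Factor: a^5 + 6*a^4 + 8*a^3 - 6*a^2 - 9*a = (a - 1)*(a^4 + 7*a^3 + 15*a^2 + 9*a) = (a - 1)*(a + 1)*(a^3 + 6*a^2 + 9*a) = (a - 1)*(a + 1)*(a + 3)*(a^2 + 3*a) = (a - 1)*(a + 1)*(a + 3)^2*(a)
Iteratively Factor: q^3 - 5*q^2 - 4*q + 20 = (q - 5)*(q^2 - 4) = (q - 5)*(q + 2)*(q - 2)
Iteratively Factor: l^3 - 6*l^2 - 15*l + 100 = (l - 5)*(l^2 - l - 20) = (l - 5)*(l + 4)*(l - 5)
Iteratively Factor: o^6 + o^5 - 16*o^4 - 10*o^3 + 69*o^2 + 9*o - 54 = (o + 3)*(o^5 - 2*o^4 - 10*o^3 + 20*o^2 + 9*o - 18) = (o + 3)^2*(o^4 - 5*o^3 + 5*o^2 + 5*o - 6) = (o - 2)*(o + 3)^2*(o^3 - 3*o^2 - o + 3) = (o - 3)*(o - 2)*(o + 3)^2*(o^2 - 1) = (o - 3)*(o - 2)*(o + 1)*(o + 3)^2*(o - 1)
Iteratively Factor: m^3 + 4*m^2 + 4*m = (m)*(m^2 + 4*m + 4) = m*(m + 2)*(m + 2)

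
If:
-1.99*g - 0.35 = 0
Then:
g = -0.18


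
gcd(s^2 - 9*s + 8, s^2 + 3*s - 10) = 1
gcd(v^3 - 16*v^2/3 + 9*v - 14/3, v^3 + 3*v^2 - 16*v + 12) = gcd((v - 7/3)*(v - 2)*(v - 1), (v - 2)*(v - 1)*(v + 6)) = v^2 - 3*v + 2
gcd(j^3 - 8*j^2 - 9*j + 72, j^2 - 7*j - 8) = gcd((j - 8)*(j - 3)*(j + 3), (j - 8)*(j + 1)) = j - 8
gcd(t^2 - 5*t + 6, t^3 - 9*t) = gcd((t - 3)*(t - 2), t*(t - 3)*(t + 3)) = t - 3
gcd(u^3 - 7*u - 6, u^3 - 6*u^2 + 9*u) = u - 3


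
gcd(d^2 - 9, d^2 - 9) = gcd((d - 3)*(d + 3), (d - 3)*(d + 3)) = d^2 - 9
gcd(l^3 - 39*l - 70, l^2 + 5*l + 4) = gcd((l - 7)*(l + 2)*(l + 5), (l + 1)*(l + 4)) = 1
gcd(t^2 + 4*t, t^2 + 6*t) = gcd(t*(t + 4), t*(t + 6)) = t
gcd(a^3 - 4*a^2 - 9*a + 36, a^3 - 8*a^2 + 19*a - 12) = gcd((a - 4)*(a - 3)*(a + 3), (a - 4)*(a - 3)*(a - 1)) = a^2 - 7*a + 12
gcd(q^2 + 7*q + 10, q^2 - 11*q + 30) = 1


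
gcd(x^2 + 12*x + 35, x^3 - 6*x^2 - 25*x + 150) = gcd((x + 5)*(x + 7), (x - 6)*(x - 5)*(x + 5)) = x + 5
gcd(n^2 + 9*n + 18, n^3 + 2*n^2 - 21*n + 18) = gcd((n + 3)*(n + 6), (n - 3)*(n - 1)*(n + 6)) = n + 6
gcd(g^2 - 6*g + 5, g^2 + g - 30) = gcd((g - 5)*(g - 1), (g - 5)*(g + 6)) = g - 5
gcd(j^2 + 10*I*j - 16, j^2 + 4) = j + 2*I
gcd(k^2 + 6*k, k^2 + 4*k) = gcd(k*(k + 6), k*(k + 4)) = k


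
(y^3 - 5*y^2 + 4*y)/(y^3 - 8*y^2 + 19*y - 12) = y/(y - 3)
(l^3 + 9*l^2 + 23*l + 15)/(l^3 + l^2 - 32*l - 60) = (l^2 + 4*l + 3)/(l^2 - 4*l - 12)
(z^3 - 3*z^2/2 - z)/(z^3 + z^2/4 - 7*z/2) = 2*(2*z^2 - 3*z - 2)/(4*z^2 + z - 14)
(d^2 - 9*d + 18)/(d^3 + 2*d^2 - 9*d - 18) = (d - 6)/(d^2 + 5*d + 6)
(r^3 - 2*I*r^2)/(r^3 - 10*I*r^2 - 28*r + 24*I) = r^2/(r^2 - 8*I*r - 12)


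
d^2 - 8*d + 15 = (d - 5)*(d - 3)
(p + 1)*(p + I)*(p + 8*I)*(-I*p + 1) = -I*p^4 + 10*p^3 - I*p^3 + 10*p^2 + 17*I*p^2 - 8*p + 17*I*p - 8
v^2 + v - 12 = (v - 3)*(v + 4)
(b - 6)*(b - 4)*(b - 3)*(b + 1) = b^4 - 12*b^3 + 41*b^2 - 18*b - 72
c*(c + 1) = c^2 + c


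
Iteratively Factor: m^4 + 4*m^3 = (m)*(m^3 + 4*m^2) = m^2*(m^2 + 4*m) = m^2*(m + 4)*(m)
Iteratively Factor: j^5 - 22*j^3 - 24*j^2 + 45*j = (j + 3)*(j^4 - 3*j^3 - 13*j^2 + 15*j) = j*(j + 3)*(j^3 - 3*j^2 - 13*j + 15) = j*(j - 1)*(j + 3)*(j^2 - 2*j - 15) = j*(j - 1)*(j + 3)^2*(j - 5)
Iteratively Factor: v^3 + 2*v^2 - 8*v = (v + 4)*(v^2 - 2*v) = (v - 2)*(v + 4)*(v)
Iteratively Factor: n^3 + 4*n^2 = (n)*(n^2 + 4*n) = n^2*(n + 4)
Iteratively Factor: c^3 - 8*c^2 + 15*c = (c - 3)*(c^2 - 5*c) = (c - 5)*(c - 3)*(c)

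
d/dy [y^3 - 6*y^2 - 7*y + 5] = 3*y^2 - 12*y - 7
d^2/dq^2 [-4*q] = 0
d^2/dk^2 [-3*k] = 0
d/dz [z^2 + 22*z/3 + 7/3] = 2*z + 22/3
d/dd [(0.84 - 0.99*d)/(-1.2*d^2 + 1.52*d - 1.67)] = (-1.188*d^2 + 2.016*d + 0.3765)/(1.44*d^4 - 3.648*d^3 + 6.3184*d^2 - 5.0768*d + 2.7889)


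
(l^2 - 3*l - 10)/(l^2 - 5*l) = (l + 2)/l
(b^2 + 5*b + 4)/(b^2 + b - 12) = (b + 1)/(b - 3)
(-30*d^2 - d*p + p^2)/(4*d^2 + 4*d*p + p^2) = (-30*d^2 - d*p + p^2)/(4*d^2 + 4*d*p + p^2)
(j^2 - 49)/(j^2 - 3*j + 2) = (j^2 - 49)/(j^2 - 3*j + 2)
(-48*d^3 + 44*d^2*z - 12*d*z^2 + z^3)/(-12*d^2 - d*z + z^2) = (12*d^2 - 8*d*z + z^2)/(3*d + z)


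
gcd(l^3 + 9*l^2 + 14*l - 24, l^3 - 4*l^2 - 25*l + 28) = l^2 + 3*l - 4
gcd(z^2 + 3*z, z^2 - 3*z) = z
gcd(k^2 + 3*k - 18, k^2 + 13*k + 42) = k + 6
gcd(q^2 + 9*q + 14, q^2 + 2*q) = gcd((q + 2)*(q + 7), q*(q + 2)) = q + 2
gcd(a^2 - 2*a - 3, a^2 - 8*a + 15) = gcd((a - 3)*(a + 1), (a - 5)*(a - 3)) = a - 3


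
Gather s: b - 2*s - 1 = b - 2*s - 1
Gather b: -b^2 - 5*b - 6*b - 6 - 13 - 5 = -b^2 - 11*b - 24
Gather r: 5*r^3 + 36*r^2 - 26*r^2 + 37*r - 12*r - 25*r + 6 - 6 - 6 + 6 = 5*r^3 + 10*r^2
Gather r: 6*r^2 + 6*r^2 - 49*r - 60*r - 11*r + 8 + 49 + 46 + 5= 12*r^2 - 120*r + 108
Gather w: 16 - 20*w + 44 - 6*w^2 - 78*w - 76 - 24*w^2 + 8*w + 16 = -30*w^2 - 90*w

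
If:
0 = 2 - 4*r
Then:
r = 1/2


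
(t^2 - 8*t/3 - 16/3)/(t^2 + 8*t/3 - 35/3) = (3*t^2 - 8*t - 16)/(3*t^2 + 8*t - 35)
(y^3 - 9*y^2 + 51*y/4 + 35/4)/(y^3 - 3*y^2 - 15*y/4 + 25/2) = (2*y^2 - 13*y - 7)/(2*y^2 - y - 10)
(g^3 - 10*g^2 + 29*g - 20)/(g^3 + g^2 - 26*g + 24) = (g - 5)/(g + 6)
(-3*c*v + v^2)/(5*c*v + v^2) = (-3*c + v)/(5*c + v)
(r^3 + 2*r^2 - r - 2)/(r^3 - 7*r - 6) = (r - 1)/(r - 3)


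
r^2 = r^2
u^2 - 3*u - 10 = (u - 5)*(u + 2)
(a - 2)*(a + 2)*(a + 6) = a^3 + 6*a^2 - 4*a - 24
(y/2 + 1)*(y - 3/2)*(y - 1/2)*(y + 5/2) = y^4/2 + 5*y^3/4 - 13*y^2/8 - 53*y/16 + 15/8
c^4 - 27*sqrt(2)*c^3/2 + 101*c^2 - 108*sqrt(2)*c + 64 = (c - 8*sqrt(2))*(c - 4*sqrt(2))*(c - sqrt(2))*(c - sqrt(2)/2)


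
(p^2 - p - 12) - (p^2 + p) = -2*p - 12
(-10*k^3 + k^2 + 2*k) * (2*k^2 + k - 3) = -20*k^5 - 8*k^4 + 35*k^3 - k^2 - 6*k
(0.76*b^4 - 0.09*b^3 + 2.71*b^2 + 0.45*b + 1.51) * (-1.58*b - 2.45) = -1.2008*b^5 - 1.7198*b^4 - 4.0613*b^3 - 7.3505*b^2 - 3.4883*b - 3.6995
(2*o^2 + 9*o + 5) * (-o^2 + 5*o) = -2*o^4 + o^3 + 40*o^2 + 25*o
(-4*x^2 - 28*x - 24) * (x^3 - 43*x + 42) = -4*x^5 - 28*x^4 + 148*x^3 + 1036*x^2 - 144*x - 1008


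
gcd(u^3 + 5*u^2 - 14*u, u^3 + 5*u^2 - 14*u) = u^3 + 5*u^2 - 14*u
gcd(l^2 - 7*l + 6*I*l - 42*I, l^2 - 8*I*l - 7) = 1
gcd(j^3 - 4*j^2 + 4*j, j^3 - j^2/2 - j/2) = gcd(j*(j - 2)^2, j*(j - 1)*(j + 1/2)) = j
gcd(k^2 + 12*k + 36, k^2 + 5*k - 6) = k + 6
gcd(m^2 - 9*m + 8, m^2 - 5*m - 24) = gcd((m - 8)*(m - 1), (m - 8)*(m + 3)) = m - 8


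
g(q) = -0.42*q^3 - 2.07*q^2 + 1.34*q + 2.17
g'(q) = -1.26*q^2 - 4.14*q + 1.34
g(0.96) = 1.18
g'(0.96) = -3.80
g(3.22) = -29.00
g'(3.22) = -25.05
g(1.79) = -4.47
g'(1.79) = -10.11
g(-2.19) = -6.28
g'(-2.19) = 4.36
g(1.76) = -4.17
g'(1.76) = -9.85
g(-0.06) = 2.08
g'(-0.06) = 1.58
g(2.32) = -11.11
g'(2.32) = -15.05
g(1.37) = -0.96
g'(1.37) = -6.70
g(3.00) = -23.78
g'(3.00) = -22.42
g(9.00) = -459.62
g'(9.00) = -137.98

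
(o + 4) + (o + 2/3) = 2*o + 14/3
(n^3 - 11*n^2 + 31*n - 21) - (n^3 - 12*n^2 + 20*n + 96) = n^2 + 11*n - 117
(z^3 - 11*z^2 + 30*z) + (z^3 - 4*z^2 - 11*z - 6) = 2*z^3 - 15*z^2 + 19*z - 6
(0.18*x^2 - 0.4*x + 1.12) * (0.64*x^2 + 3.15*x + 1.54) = 0.1152*x^4 + 0.311*x^3 - 0.266*x^2 + 2.912*x + 1.7248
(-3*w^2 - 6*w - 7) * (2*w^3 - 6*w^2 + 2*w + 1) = -6*w^5 + 6*w^4 + 16*w^3 + 27*w^2 - 20*w - 7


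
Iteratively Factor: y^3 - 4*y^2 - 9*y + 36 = (y - 3)*(y^2 - y - 12) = (y - 4)*(y - 3)*(y + 3)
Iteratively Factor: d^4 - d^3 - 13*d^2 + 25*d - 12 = (d - 1)*(d^3 - 13*d + 12) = (d - 1)^2*(d^2 + d - 12) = (d - 3)*(d - 1)^2*(d + 4)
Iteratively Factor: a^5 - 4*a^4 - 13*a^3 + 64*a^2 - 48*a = (a + 4)*(a^4 - 8*a^3 + 19*a^2 - 12*a) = a*(a + 4)*(a^3 - 8*a^2 + 19*a - 12) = a*(a - 3)*(a + 4)*(a^2 - 5*a + 4) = a*(a - 3)*(a - 1)*(a + 4)*(a - 4)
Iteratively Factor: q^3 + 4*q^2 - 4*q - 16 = (q + 4)*(q^2 - 4) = (q - 2)*(q + 4)*(q + 2)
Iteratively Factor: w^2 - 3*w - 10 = (w - 5)*(w + 2)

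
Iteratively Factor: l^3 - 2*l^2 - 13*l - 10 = (l + 2)*(l^2 - 4*l - 5) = (l + 1)*(l + 2)*(l - 5)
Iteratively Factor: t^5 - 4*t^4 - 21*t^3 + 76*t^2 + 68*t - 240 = (t - 5)*(t^4 + t^3 - 16*t^2 - 4*t + 48) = (t - 5)*(t - 3)*(t^3 + 4*t^2 - 4*t - 16) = (t - 5)*(t - 3)*(t - 2)*(t^2 + 6*t + 8) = (t - 5)*(t - 3)*(t - 2)*(t + 4)*(t + 2)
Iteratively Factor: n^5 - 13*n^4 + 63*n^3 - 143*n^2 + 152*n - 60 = (n - 2)*(n^4 - 11*n^3 + 41*n^2 - 61*n + 30) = (n - 2)*(n - 1)*(n^3 - 10*n^2 + 31*n - 30) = (n - 5)*(n - 2)*(n - 1)*(n^2 - 5*n + 6) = (n - 5)*(n - 3)*(n - 2)*(n - 1)*(n - 2)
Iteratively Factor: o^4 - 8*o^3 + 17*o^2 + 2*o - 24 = (o - 3)*(o^3 - 5*o^2 + 2*o + 8) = (o - 3)*(o + 1)*(o^2 - 6*o + 8) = (o - 3)*(o - 2)*(o + 1)*(o - 4)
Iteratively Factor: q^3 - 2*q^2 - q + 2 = (q + 1)*(q^2 - 3*q + 2) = (q - 2)*(q + 1)*(q - 1)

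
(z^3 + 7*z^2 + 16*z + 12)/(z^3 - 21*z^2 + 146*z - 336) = (z^3 + 7*z^2 + 16*z + 12)/(z^3 - 21*z^2 + 146*z - 336)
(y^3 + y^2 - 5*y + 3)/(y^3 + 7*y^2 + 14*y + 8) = (y^3 + y^2 - 5*y + 3)/(y^3 + 7*y^2 + 14*y + 8)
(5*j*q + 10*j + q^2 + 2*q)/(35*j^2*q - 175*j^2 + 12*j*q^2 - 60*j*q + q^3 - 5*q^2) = (q + 2)/(7*j*q - 35*j + q^2 - 5*q)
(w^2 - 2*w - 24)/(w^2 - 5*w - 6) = (w + 4)/(w + 1)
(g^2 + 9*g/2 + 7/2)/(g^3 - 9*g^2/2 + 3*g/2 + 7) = (2*g + 7)/(2*g^2 - 11*g + 14)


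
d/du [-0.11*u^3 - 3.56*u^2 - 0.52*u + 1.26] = -0.33*u^2 - 7.12*u - 0.52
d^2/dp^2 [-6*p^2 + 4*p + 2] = -12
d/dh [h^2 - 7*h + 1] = 2*h - 7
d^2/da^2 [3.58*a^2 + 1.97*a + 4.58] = 7.16000000000000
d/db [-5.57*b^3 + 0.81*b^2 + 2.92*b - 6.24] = -16.71*b^2 + 1.62*b + 2.92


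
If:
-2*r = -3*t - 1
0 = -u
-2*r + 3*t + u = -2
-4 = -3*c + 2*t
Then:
No Solution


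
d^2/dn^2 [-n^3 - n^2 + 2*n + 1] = -6*n - 2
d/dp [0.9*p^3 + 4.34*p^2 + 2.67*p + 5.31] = 2.7*p^2 + 8.68*p + 2.67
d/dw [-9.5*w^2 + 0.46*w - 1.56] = 0.46 - 19.0*w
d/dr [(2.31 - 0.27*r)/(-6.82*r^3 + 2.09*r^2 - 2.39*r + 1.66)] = (-3.6828*r^3 + 47.8269*r^2 - 9.6558*r + 5.0727)/(46.5124*r^6 - 28.5076*r^5 + 36.9677*r^4 - 32.6326*r^3 + 12.6509*r^2 - 7.9348*r + 2.7556)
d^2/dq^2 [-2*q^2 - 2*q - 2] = -4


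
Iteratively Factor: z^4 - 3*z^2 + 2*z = (z - 1)*(z^3 + z^2 - 2*z) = (z - 1)^2*(z^2 + 2*z) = z*(z - 1)^2*(z + 2)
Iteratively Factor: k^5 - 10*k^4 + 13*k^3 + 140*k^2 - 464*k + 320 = (k - 5)*(k^4 - 5*k^3 - 12*k^2 + 80*k - 64) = (k - 5)*(k + 4)*(k^3 - 9*k^2 + 24*k - 16) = (k - 5)*(k - 1)*(k + 4)*(k^2 - 8*k + 16) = (k - 5)*(k - 4)*(k - 1)*(k + 4)*(k - 4)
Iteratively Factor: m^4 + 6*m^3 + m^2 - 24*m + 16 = (m + 4)*(m^3 + 2*m^2 - 7*m + 4) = (m - 1)*(m + 4)*(m^2 + 3*m - 4) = (m - 1)*(m + 4)^2*(m - 1)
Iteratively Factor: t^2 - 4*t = (t - 4)*(t)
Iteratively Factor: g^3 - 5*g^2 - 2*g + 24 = (g - 3)*(g^2 - 2*g - 8) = (g - 4)*(g - 3)*(g + 2)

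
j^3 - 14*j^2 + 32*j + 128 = (j - 8)^2*(j + 2)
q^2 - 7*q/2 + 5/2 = (q - 5/2)*(q - 1)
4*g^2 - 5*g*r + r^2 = (-4*g + r)*(-g + r)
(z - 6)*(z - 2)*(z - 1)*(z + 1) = z^4 - 8*z^3 + 11*z^2 + 8*z - 12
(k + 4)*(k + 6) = k^2 + 10*k + 24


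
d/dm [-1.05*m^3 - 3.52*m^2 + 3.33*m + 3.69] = -3.15*m^2 - 7.04*m + 3.33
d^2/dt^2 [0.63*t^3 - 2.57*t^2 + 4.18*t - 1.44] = 3.78*t - 5.14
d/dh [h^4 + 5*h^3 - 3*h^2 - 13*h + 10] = 4*h^3 + 15*h^2 - 6*h - 13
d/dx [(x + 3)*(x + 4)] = 2*x + 7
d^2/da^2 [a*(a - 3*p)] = 2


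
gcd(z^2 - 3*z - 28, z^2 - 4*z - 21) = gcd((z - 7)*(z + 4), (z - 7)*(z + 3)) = z - 7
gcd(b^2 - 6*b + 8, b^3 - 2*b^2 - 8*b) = b - 4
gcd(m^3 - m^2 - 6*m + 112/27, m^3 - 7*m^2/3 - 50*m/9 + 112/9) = m^2 - m/3 - 56/9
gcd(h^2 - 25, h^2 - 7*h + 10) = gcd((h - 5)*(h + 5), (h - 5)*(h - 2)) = h - 5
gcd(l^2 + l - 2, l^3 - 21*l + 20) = l - 1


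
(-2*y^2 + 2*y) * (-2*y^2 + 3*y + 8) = 4*y^4 - 10*y^3 - 10*y^2 + 16*y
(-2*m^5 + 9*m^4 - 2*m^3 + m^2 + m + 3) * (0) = 0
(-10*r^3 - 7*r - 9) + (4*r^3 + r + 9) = -6*r^3 - 6*r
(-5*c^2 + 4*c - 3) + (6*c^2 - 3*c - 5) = c^2 + c - 8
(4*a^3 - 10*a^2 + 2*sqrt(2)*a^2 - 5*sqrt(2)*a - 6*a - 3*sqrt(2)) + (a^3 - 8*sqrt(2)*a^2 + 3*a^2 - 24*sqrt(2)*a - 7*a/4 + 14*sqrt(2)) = 5*a^3 - 6*sqrt(2)*a^2 - 7*a^2 - 29*sqrt(2)*a - 31*a/4 + 11*sqrt(2)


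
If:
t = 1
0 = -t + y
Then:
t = 1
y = 1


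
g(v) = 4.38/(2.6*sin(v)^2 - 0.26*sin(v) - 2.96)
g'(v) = 4.38*(-5.2*sin(v)*cos(v) + 0.26*cos(v))/(2.6*sin(v)^2 - 0.26*sin(v) - 2.96)^2 = (1.1388 - 22.776*sin(v))*cos(v)/(-2.6*sin(v)^2 + 0.26*sin(v) + 2.96)^2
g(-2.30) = -3.32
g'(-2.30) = -6.93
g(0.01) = -1.48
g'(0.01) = 0.10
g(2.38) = -2.30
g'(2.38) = 2.92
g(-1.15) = -7.87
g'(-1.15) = 28.92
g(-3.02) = -1.52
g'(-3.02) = -0.46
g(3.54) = -1.77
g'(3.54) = -1.51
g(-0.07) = -1.50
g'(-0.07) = 0.32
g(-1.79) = -19.11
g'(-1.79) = -96.77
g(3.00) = -1.49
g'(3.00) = 0.24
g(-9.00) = -1.82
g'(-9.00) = -1.65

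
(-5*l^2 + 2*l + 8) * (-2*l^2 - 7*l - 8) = 10*l^4 + 31*l^3 + 10*l^2 - 72*l - 64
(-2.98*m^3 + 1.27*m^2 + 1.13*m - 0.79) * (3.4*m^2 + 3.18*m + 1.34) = -10.132*m^5 - 5.1584*m^4 + 3.8874*m^3 + 2.6092*m^2 - 0.998*m - 1.0586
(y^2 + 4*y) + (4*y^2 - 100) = 5*y^2 + 4*y - 100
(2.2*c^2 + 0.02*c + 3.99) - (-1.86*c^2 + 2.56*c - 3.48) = 4.06*c^2 - 2.54*c + 7.47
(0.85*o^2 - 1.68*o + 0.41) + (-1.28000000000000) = 0.85*o^2 - 1.68*o - 0.87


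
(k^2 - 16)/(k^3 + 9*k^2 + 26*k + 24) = (k - 4)/(k^2 + 5*k + 6)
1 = 1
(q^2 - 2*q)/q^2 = (q - 2)/q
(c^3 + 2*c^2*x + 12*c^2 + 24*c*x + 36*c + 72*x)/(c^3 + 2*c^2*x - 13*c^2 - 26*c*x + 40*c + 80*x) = (c^2 + 12*c + 36)/(c^2 - 13*c + 40)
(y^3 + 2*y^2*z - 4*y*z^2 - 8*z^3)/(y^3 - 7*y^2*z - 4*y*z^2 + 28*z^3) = (y + 2*z)/(y - 7*z)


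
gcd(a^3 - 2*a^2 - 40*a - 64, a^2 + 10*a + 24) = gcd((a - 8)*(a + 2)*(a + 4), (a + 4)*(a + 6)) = a + 4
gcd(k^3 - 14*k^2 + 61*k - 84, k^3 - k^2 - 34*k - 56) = k - 7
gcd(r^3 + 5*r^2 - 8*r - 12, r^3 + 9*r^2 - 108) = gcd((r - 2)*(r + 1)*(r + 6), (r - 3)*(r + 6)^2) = r + 6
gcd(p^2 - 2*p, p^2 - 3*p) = p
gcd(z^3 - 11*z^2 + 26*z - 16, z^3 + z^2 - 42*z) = 1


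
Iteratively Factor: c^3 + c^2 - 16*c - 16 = (c - 4)*(c^2 + 5*c + 4) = (c - 4)*(c + 4)*(c + 1)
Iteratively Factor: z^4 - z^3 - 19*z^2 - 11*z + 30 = (z + 2)*(z^3 - 3*z^2 - 13*z + 15) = (z - 5)*(z + 2)*(z^2 + 2*z - 3) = (z - 5)*(z + 2)*(z + 3)*(z - 1)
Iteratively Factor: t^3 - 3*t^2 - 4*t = (t + 1)*(t^2 - 4*t) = (t - 4)*(t + 1)*(t)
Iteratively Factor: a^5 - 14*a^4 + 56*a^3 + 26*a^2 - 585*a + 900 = (a - 4)*(a^4 - 10*a^3 + 16*a^2 + 90*a - 225) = (a - 5)*(a - 4)*(a^3 - 5*a^2 - 9*a + 45) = (a - 5)*(a - 4)*(a + 3)*(a^2 - 8*a + 15) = (a - 5)^2*(a - 4)*(a + 3)*(a - 3)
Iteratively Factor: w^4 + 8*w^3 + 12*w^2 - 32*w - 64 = (w + 4)*(w^3 + 4*w^2 - 4*w - 16) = (w - 2)*(w + 4)*(w^2 + 6*w + 8) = (w - 2)*(w + 4)^2*(w + 2)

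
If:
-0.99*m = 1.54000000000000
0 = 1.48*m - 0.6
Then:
No Solution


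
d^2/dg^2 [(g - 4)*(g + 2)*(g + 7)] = 6*g + 10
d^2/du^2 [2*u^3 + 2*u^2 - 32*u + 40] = 12*u + 4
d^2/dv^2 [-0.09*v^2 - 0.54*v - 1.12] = -0.180000000000000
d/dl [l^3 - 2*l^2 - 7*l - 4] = 3*l^2 - 4*l - 7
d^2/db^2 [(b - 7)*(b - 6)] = 2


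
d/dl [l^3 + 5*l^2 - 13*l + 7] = 3*l^2 + 10*l - 13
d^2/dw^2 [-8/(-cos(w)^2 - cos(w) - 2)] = 8*(-4*sin(w)^4 - 5*sin(w)^2 + 23*cos(w)/4 - 3*cos(3*w)/4 + 7)/(-sin(w)^2 + cos(w) + 3)^3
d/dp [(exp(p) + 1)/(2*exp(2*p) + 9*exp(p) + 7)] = -2*exp(p)/(4*exp(2*p) + 28*exp(p) + 49)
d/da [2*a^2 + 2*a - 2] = 4*a + 2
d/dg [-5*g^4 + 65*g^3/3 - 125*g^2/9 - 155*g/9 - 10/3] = -20*g^3 + 65*g^2 - 250*g/9 - 155/9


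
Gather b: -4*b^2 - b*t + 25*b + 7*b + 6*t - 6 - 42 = -4*b^2 + b*(32 - t) + 6*t - 48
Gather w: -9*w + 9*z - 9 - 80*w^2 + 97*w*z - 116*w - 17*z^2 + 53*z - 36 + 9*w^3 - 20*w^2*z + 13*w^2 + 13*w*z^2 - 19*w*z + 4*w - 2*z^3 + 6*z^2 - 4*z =9*w^3 + w^2*(-20*z - 67) + w*(13*z^2 + 78*z - 121) - 2*z^3 - 11*z^2 + 58*z - 45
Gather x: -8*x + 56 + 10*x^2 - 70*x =10*x^2 - 78*x + 56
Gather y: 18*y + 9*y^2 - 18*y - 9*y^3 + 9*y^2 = -9*y^3 + 18*y^2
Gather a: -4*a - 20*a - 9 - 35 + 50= 6 - 24*a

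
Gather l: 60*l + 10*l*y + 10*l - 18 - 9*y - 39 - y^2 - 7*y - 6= l*(10*y + 70) - y^2 - 16*y - 63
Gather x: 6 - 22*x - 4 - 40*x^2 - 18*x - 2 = -40*x^2 - 40*x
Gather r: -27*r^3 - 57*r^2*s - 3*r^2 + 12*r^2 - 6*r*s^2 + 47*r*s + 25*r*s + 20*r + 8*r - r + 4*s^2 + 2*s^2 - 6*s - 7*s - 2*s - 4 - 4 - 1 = -27*r^3 + r^2*(9 - 57*s) + r*(-6*s^2 + 72*s + 27) + 6*s^2 - 15*s - 9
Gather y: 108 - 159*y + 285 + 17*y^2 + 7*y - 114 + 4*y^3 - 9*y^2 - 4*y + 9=4*y^3 + 8*y^2 - 156*y + 288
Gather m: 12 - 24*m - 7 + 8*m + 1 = 6 - 16*m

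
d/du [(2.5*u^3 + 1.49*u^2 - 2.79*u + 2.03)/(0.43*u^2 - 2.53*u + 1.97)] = (1.075*u^4 - 12.65*u^3 + 12.205*u^2 + 4.1248*u - 0.3604)/(0.1849*u^4 - 2.1758*u^3 + 8.0951*u^2 - 9.9682*u + 3.8809)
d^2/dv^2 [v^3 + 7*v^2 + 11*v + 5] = 6*v + 14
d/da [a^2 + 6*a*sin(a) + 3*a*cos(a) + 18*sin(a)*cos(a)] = -3*a*sin(a) + 6*a*cos(a) + 2*a + 6*sin(a) + 3*cos(a) + 18*cos(2*a)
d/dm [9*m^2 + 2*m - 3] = 18*m + 2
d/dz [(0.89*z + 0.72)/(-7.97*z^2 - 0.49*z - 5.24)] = (7.0933*z^2 + 11.4768*z - 4.3108)/(63.5209*z^4 + 7.8106*z^3 + 83.7657*z^2 + 5.1352*z + 27.4576)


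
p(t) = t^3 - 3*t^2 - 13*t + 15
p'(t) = 3*t^2 - 6*t - 13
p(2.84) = -23.21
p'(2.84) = -5.84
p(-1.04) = 24.15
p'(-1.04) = -3.52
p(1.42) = -6.65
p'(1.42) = -15.47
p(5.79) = 33.26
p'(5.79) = 52.83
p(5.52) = 20.03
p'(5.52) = 45.29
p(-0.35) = 19.14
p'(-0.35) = -10.53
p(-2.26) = 17.51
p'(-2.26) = 15.88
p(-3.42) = -15.63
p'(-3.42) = 42.61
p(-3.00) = 0.00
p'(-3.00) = 32.00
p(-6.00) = -231.00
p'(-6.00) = 131.00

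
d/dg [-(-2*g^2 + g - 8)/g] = 2 - 8/g^2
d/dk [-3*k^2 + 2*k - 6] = 2 - 6*k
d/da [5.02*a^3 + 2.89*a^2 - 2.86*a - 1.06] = 15.06*a^2 + 5.78*a - 2.86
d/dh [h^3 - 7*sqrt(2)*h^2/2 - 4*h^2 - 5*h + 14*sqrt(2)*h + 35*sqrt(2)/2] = 3*h^2 - 7*sqrt(2)*h - 8*h - 5 + 14*sqrt(2)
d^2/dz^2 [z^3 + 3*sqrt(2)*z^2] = 6*z + 6*sqrt(2)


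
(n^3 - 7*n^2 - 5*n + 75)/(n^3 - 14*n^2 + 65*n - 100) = (n + 3)/(n - 4)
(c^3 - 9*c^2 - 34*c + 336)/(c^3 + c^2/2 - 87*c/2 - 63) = 2*(c - 8)/(2*c + 3)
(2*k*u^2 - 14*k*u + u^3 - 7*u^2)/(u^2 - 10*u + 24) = u*(2*k*u - 14*k + u^2 - 7*u)/(u^2 - 10*u + 24)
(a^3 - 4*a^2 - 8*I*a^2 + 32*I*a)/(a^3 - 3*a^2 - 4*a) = (a - 8*I)/(a + 1)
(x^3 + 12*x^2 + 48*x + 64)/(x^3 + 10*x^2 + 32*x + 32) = (x + 4)/(x + 2)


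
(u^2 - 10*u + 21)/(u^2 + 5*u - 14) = (u^2 - 10*u + 21)/(u^2 + 5*u - 14)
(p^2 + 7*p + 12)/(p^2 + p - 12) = (p + 3)/(p - 3)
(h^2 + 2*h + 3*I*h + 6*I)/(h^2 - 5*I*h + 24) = (h + 2)/(h - 8*I)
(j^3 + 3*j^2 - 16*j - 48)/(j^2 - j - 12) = j + 4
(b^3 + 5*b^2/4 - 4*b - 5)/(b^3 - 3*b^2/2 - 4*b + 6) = (4*b + 5)/(2*(2*b - 3))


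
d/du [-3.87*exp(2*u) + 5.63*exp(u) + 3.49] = (5.63 - 7.74*exp(u))*exp(u)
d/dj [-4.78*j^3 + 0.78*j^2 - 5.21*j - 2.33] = -14.34*j^2 + 1.56*j - 5.21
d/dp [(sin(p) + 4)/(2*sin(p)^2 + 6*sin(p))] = -(cos(p) + 8/tan(p) + 12*cos(p)/sin(p)^2)/(2*(sin(p) + 3)^2)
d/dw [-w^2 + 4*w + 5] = 4 - 2*w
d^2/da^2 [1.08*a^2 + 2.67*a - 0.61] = 2.16000000000000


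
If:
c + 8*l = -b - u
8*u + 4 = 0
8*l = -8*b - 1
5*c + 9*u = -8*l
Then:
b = -2/27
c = 53/54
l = -11/216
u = -1/2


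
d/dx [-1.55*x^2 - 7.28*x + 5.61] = -3.1*x - 7.28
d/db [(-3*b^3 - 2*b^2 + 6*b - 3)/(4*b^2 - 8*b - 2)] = (-6*b^4 + 24*b^3 + 5*b^2 + 16*b - 18)/(2*(4*b^4 - 16*b^3 + 12*b^2 + 8*b + 1))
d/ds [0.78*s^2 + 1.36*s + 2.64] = 1.56*s + 1.36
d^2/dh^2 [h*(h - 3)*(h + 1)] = 6*h - 4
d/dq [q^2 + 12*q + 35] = 2*q + 12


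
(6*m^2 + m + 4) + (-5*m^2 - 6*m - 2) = m^2 - 5*m + 2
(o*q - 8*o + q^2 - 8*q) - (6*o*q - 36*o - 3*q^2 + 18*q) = -5*o*q + 28*o + 4*q^2 - 26*q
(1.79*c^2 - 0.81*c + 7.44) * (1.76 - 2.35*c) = -4.2065*c^3 + 5.0539*c^2 - 18.9096*c + 13.0944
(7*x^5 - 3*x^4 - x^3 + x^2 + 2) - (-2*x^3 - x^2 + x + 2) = 7*x^5 - 3*x^4 + x^3 + 2*x^2 - x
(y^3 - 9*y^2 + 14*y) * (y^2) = y^5 - 9*y^4 + 14*y^3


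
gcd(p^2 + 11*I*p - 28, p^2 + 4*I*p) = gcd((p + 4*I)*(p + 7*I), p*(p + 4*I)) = p + 4*I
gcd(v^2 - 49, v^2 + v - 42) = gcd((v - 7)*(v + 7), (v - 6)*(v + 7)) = v + 7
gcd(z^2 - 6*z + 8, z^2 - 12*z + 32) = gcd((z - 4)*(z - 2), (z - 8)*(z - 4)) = z - 4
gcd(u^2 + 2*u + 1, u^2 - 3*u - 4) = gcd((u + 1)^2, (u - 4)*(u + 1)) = u + 1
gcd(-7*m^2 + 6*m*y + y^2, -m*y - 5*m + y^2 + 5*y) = -m + y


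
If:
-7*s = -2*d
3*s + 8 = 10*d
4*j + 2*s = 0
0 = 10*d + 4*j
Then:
No Solution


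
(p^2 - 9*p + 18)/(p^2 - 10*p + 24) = (p - 3)/(p - 4)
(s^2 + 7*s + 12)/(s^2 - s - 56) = (s^2 + 7*s + 12)/(s^2 - s - 56)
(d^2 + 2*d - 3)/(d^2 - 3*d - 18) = (d - 1)/(d - 6)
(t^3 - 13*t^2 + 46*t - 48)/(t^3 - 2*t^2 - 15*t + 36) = (t^2 - 10*t + 16)/(t^2 + t - 12)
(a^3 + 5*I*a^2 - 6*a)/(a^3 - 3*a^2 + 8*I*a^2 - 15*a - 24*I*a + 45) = a*(a + 2*I)/(a^2 + a*(-3 + 5*I) - 15*I)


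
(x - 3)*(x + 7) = x^2 + 4*x - 21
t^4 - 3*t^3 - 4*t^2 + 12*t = t*(t - 3)*(t - 2)*(t + 2)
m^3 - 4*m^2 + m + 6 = (m - 3)*(m - 2)*(m + 1)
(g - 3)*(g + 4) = g^2 + g - 12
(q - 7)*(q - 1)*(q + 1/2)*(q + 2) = q^4 - 11*q^3/2 - 12*q^2 + 19*q/2 + 7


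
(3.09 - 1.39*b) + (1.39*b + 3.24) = 6.33000000000000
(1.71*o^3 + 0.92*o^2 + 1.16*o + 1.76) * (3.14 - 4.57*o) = -7.8147*o^4 + 1.165*o^3 - 2.4124*o^2 - 4.4008*o + 5.5264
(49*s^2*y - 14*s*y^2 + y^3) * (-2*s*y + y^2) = -98*s^3*y^2 + 77*s^2*y^3 - 16*s*y^4 + y^5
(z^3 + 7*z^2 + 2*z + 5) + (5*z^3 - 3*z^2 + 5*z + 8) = 6*z^3 + 4*z^2 + 7*z + 13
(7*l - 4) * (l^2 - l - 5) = 7*l^3 - 11*l^2 - 31*l + 20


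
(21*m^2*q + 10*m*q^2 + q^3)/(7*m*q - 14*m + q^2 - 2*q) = q*(3*m + q)/(q - 2)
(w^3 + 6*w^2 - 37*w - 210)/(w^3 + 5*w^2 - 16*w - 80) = (w^2 + w - 42)/(w^2 - 16)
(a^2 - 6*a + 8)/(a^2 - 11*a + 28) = (a - 2)/(a - 7)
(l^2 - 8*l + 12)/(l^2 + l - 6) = (l - 6)/(l + 3)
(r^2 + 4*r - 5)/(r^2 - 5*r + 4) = (r + 5)/(r - 4)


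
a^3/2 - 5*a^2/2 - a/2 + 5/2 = (a/2 + 1/2)*(a - 5)*(a - 1)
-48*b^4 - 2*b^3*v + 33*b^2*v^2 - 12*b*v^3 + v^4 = (-8*b + v)*(-3*b + v)*(-2*b + v)*(b + v)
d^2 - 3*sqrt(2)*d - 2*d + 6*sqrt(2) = (d - 2)*(d - 3*sqrt(2))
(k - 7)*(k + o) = k^2 + k*o - 7*k - 7*o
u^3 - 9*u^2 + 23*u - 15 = (u - 5)*(u - 3)*(u - 1)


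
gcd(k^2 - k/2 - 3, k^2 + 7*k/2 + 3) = k + 3/2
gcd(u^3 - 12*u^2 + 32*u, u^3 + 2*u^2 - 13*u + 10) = 1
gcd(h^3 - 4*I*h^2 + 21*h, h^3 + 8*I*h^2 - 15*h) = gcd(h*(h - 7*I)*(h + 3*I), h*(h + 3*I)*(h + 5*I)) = h^2 + 3*I*h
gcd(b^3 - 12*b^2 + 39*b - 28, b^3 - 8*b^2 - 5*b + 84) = b^2 - 11*b + 28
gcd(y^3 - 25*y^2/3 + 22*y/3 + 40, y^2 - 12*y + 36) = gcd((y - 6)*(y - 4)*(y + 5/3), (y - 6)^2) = y - 6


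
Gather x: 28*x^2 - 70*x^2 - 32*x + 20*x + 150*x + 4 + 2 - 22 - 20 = -42*x^2 + 138*x - 36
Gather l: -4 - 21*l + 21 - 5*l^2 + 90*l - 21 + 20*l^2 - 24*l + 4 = 15*l^2 + 45*l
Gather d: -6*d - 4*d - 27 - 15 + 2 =-10*d - 40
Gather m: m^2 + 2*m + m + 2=m^2 + 3*m + 2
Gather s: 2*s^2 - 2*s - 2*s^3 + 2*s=-2*s^3 + 2*s^2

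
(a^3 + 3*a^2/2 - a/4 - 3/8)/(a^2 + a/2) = a + 1 - 3/(4*a)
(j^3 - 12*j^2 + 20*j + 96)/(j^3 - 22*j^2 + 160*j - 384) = (j + 2)/(j - 8)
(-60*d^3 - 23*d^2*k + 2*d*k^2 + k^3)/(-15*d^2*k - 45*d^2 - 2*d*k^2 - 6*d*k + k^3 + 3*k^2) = (4*d + k)/(k + 3)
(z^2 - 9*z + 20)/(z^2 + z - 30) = (z - 4)/(z + 6)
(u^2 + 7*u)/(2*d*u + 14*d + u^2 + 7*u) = u/(2*d + u)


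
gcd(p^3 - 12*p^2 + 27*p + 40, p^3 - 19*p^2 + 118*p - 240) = p^2 - 13*p + 40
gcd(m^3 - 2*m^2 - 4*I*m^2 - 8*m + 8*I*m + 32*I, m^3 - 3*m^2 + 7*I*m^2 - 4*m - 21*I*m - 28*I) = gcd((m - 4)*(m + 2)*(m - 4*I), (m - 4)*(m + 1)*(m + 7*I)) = m - 4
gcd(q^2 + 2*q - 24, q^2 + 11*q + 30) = q + 6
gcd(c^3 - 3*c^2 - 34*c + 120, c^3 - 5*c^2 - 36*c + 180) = c^2 + c - 30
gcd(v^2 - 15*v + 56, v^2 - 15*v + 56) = v^2 - 15*v + 56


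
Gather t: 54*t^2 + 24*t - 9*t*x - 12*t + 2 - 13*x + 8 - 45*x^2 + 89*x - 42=54*t^2 + t*(12 - 9*x) - 45*x^2 + 76*x - 32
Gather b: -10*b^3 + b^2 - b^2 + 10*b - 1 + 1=-10*b^3 + 10*b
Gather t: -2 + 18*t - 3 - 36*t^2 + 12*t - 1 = -36*t^2 + 30*t - 6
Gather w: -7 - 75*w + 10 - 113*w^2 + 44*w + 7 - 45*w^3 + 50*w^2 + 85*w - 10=-45*w^3 - 63*w^2 + 54*w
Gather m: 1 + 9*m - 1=9*m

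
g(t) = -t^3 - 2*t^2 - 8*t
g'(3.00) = -47.00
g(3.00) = -69.00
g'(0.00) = -8.00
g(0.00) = 0.00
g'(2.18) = -30.98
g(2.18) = -37.31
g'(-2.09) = -12.74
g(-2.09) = 17.11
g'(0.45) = -10.41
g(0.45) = -4.10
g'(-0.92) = -6.86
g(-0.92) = 6.45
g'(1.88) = -26.12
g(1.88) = -28.75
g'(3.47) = -58.00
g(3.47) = -93.62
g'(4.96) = -101.64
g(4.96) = -210.91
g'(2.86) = -43.98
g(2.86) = -62.63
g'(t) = -3*t^2 - 4*t - 8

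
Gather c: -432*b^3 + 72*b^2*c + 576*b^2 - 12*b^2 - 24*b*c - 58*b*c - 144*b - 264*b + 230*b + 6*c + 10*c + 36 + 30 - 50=-432*b^3 + 564*b^2 - 178*b + c*(72*b^2 - 82*b + 16) + 16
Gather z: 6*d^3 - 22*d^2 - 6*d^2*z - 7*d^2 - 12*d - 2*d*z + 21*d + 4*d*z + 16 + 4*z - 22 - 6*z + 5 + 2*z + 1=6*d^3 - 29*d^2 + 9*d + z*(-6*d^2 + 2*d)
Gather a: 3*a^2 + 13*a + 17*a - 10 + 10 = 3*a^2 + 30*a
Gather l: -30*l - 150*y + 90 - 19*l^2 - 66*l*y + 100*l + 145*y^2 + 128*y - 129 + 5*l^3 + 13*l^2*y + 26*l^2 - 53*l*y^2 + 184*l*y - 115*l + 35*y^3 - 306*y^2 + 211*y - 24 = 5*l^3 + l^2*(13*y + 7) + l*(-53*y^2 + 118*y - 45) + 35*y^3 - 161*y^2 + 189*y - 63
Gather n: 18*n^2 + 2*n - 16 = 18*n^2 + 2*n - 16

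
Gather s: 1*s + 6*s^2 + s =6*s^2 + 2*s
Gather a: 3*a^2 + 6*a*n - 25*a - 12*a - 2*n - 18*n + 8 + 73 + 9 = 3*a^2 + a*(6*n - 37) - 20*n + 90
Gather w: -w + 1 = 1 - w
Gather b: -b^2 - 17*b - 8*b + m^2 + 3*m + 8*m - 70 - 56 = -b^2 - 25*b + m^2 + 11*m - 126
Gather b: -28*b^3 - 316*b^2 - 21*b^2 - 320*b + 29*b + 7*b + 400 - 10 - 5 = -28*b^3 - 337*b^2 - 284*b + 385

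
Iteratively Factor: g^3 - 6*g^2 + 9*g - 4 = (g - 1)*(g^2 - 5*g + 4) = (g - 1)^2*(g - 4)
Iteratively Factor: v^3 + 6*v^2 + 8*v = (v + 4)*(v^2 + 2*v) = v*(v + 4)*(v + 2)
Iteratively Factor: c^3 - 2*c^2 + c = (c - 1)*(c^2 - c) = c*(c - 1)*(c - 1)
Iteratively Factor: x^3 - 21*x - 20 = (x + 1)*(x^2 - x - 20) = (x - 5)*(x + 1)*(x + 4)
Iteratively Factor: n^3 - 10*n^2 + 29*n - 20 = (n - 4)*(n^2 - 6*n + 5) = (n - 4)*(n - 1)*(n - 5)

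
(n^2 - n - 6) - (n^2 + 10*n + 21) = -11*n - 27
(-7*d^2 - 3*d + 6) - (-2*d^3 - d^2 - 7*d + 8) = 2*d^3 - 6*d^2 + 4*d - 2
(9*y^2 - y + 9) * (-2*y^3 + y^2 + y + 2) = -18*y^5 + 11*y^4 - 10*y^3 + 26*y^2 + 7*y + 18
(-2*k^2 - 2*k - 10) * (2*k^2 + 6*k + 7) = -4*k^4 - 16*k^3 - 46*k^2 - 74*k - 70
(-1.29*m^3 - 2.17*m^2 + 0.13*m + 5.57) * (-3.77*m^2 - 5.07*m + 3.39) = 4.8633*m^5 + 14.7212*m^4 + 6.1387*m^3 - 29.0143*m^2 - 27.7992*m + 18.8823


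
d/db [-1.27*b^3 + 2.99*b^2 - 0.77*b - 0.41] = -3.81*b^2 + 5.98*b - 0.77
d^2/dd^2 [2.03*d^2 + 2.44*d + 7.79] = 4.06000000000000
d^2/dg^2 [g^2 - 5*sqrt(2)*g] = 2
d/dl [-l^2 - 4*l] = -2*l - 4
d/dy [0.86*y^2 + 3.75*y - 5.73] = 1.72*y + 3.75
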